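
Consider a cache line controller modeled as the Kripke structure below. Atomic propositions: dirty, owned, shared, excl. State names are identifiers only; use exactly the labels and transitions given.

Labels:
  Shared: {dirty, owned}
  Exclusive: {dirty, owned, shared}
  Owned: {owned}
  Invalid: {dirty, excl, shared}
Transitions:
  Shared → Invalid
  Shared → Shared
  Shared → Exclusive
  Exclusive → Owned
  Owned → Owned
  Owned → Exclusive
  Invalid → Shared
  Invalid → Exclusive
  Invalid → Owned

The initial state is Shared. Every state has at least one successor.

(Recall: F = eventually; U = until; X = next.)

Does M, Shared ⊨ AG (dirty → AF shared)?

States satisfying dirty → AF shared: {Exclusive, Owned, Invalid}.
States satisfying AG (dirty → AF shared): {Exclusive, Owned}.
Shared is reachable from Shared and violates dirty → AF shared, so AG fails at Shared.
Shared ∉ Sat(AG (dirty → AF shared)).

Does not hold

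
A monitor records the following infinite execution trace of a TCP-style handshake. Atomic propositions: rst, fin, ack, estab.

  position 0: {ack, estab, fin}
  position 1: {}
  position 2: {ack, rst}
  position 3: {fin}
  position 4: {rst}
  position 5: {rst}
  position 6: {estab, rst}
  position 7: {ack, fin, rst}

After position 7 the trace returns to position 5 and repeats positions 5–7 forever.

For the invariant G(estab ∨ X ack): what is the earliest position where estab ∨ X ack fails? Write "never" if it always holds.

Check estab ∨ X ack at each position in order: 0 ✓, 1 ✓.
At position 2 the labels are {ack, rst} and the next position 3 has {fin}, so estab ∨ X ack is false there. This is the first violation.

2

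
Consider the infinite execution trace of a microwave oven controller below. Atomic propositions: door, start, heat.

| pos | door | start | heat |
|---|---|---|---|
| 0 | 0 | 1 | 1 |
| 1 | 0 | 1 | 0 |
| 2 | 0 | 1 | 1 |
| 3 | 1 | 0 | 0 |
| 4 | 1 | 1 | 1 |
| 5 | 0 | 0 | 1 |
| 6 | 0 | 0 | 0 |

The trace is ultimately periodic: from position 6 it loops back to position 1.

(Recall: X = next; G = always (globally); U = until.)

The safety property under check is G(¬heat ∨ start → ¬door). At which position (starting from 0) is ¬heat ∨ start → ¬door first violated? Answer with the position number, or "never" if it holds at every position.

Check ¬heat ∨ start → ¬door at each position in order: 0 ✓, 1 ✓, 2 ✓.
At position 3 the labels are {door}, so ¬heat ∨ start → ¬door is false there. This is the first violation.

3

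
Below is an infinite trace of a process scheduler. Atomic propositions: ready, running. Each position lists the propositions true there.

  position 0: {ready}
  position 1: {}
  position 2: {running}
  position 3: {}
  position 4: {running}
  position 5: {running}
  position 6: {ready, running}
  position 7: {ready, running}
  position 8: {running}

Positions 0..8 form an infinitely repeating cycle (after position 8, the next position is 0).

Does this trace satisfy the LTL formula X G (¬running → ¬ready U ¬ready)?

The position after 0 is 1; G (¬running → ¬ready U ¬ready) is false there.

Does not hold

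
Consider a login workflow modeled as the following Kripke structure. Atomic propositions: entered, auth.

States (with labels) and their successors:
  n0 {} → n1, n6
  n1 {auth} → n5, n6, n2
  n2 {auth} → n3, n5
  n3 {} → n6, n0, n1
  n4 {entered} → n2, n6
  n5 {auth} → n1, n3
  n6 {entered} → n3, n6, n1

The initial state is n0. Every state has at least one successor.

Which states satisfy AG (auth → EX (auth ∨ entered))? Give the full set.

States satisfying auth → EX (auth ∨ entered): {n0, n1, n2, n3, n4, n5, n6}.
States satisfying AG (auth → EX (auth ∨ entered)): {n0, n1, n2, n3, n4, n5, n6}.

{n0, n1, n2, n3, n4, n5, n6}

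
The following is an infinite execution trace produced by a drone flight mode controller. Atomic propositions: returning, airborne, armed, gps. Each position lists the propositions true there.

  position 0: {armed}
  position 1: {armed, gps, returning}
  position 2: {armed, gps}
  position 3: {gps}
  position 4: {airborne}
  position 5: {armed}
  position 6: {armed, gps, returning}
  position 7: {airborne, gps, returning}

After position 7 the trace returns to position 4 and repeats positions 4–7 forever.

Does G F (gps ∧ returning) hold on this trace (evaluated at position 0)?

Satisfied

F (gps ∧ returning) holds at every position 0..7, and those are all positions ever visited, so G F (gps ∧ returning) holds.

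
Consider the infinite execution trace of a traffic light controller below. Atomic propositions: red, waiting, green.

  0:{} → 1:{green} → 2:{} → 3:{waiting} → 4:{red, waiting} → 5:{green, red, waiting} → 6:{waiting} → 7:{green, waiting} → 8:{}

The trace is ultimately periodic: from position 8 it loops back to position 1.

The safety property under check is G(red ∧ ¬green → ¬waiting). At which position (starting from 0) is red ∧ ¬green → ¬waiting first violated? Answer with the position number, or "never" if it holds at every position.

Check red ∧ ¬green → ¬waiting at each position in order: 0 ✓, 1 ✓, 2 ✓, 3 ✓.
At position 4 the labels are {red, waiting}, so red ∧ ¬green → ¬waiting is false there. This is the first violation.

4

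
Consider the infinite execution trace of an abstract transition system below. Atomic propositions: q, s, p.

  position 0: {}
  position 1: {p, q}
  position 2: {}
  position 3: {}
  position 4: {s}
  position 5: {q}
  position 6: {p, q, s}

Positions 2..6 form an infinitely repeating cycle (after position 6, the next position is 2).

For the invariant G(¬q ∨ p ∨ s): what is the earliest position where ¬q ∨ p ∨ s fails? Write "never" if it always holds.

5

Check ¬q ∨ p ∨ s at each position in order: 0 ✓, 1 ✓, 2 ✓, 3 ✓, 4 ✓.
At position 5 the labels are {q}, so ¬q ∨ p ∨ s is false there. This is the first violation.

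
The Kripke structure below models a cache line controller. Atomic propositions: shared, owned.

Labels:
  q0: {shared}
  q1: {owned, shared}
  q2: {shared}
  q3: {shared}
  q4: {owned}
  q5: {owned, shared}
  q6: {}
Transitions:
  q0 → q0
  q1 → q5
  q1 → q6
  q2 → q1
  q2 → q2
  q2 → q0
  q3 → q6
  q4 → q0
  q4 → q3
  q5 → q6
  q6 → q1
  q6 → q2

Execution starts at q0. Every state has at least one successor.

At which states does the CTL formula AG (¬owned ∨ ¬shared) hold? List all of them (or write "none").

States satisfying ¬owned ∨ ¬shared: {q0, q2, q3, q4, q6}.
States satisfying AG (¬owned ∨ ¬shared): {q0}.

{q0}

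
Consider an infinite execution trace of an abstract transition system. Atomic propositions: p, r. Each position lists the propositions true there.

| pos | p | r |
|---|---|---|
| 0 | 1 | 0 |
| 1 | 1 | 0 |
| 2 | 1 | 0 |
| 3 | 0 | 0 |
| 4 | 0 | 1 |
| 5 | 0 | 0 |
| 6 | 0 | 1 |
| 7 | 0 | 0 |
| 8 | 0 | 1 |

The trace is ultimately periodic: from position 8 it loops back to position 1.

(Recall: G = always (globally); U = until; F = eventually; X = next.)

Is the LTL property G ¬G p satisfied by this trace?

¬G p holds at every position 0..8, and those are all positions ever visited, so G ¬G p holds.

Satisfied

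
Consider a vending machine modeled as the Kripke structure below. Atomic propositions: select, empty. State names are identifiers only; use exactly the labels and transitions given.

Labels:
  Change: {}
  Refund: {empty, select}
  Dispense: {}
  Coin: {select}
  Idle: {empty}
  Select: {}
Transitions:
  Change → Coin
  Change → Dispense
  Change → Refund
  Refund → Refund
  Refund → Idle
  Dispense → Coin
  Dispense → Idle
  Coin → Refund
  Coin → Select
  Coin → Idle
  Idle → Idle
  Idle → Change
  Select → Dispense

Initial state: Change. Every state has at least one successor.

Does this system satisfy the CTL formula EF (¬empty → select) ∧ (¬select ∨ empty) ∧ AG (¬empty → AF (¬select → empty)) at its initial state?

States satisfying ¬empty → select: {Refund, Coin, Idle}.
States satisfying EF (¬empty → select): {Change, Refund, Dispense, Coin, Idle, Select}.
States satisfying ¬select: {Change, Dispense, Idle, Select}.
States satisfying ¬select ∨ empty: {Change, Refund, Dispense, Idle, Select}.
States satisfying EF (¬empty → select) ∧ (¬select ∨ empty): {Change, Refund, Dispense, Idle, Select}.
States satisfying ¬empty → AF (¬select → empty): {Change, Refund, Dispense, Coin, Idle, Select}.
States satisfying AG (¬empty → AF (¬select → empty)): {Change, Refund, Dispense, Coin, Idle, Select}.
States satisfying EF (¬empty → select) ∧ (¬select ∨ empty) ∧ AG (¬empty → AF (¬select → empty)): {Change, Refund, Dispense, Idle, Select}.
Change ∈ Sat(EF (¬empty → select) ∧ (¬select ∨ empty) ∧ AG (¬empty → AF (¬select → empty))).

Holds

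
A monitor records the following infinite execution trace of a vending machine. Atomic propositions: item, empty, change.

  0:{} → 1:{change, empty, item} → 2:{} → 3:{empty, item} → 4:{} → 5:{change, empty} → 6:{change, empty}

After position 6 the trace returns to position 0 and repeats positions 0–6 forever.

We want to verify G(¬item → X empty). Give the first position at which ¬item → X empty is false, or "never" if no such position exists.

6

Check ¬item → X empty at each position in order: 0 ✓, 1 ✓, 2 ✓, 3 ✓, 4 ✓, 5 ✓.
At position 6 the labels are {change, empty} and the next position 0 has {}, so ¬item → X empty is false there. This is the first violation.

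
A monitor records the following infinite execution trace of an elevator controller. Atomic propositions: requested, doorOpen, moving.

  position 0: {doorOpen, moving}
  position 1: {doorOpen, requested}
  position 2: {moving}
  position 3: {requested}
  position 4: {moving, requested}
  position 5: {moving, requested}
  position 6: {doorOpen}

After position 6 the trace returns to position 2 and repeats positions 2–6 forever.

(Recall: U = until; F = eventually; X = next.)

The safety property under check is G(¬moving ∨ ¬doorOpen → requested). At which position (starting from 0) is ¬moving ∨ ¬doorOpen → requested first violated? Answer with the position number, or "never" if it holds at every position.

Check ¬moving ∨ ¬doorOpen → requested at each position in order: 0 ✓, 1 ✓.
At position 2 the labels are {moving}, so ¬moving ∨ ¬doorOpen → requested is false there. This is the first violation.

2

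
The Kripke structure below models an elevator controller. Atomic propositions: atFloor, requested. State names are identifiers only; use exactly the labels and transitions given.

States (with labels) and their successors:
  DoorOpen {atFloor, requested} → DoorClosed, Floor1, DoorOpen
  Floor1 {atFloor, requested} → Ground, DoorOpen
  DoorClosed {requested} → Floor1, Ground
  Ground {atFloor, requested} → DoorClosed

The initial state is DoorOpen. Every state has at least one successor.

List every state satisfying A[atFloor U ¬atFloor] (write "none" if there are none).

{DoorClosed, Ground}

States satisfying atFloor: {DoorOpen, Floor1, Ground}.
States satisfying ¬atFloor: {DoorClosed}.
States satisfying A[atFloor U ¬atFloor]: {DoorClosed, Ground}.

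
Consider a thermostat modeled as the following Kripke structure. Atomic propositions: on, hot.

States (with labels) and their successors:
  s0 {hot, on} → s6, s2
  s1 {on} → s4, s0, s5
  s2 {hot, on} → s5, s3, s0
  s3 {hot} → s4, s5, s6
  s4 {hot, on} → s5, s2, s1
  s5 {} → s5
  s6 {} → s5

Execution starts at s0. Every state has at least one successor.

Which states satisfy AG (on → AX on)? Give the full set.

{s5, s6}

States satisfying on → AX on: {s3, s5, s6}.
States satisfying AG (on → AX on): {s5, s6}.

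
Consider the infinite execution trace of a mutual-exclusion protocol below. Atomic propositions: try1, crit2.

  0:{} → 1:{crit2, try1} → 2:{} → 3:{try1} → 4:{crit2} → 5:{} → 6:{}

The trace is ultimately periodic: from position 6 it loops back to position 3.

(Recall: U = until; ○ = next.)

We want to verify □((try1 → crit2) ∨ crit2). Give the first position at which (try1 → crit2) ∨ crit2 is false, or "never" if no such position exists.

3

Check (try1 → crit2) ∨ crit2 at each position in order: 0 ✓, 1 ✓, 2 ✓.
At position 3 the labels are {try1}, so (try1 → crit2) ∨ crit2 is false there. This is the first violation.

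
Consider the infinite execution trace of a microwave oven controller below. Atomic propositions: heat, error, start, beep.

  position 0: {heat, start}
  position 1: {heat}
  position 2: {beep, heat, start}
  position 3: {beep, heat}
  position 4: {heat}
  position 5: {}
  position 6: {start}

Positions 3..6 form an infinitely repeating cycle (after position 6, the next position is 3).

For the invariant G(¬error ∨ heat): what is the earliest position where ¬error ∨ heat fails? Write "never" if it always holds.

¬error ∨ heat holds at every position 0..6, and those are all the positions the trace ever visits, so the invariant G(¬error ∨ heat) is never violated.

never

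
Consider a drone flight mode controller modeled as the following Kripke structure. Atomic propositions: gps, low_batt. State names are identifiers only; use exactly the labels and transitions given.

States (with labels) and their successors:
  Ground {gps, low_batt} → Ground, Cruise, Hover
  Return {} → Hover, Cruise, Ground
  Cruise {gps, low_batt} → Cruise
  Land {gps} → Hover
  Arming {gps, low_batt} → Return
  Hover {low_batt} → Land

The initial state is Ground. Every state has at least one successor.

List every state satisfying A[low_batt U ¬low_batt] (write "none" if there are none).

States satisfying low_batt: {Ground, Cruise, Arming, Hover}.
States satisfying ¬low_batt: {Return, Land}.
States satisfying A[low_batt U ¬low_batt]: {Return, Land, Arming, Hover}.

{Return, Land, Arming, Hover}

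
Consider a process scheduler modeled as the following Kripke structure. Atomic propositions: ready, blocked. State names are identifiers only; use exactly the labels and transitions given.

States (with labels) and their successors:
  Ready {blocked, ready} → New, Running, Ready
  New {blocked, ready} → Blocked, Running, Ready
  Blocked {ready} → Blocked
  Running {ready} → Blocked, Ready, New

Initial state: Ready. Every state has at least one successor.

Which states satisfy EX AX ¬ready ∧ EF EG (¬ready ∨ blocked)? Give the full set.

none

States satisfying AX ¬ready: ∅.
States satisfying EX AX ¬ready: ∅.
States satisfying EG (¬ready ∨ blocked): {Ready, New}.
States satisfying EF EG (¬ready ∨ blocked): {Ready, New, Running}.
States satisfying EX AX ¬ready ∧ EF EG (¬ready ∨ blocked): ∅.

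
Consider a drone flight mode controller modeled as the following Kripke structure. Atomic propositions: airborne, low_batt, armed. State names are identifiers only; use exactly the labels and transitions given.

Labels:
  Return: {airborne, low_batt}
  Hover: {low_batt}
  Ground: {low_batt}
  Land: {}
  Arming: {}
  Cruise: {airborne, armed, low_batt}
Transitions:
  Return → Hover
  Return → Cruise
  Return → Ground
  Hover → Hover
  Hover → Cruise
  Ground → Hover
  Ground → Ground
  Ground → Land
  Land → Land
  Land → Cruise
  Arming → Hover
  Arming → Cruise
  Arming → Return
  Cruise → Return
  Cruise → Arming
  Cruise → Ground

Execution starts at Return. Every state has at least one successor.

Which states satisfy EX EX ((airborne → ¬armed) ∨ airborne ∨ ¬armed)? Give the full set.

States satisfying EX ((airborne → ¬armed) ∨ airborne ∨ ¬armed): {Return, Hover, Ground, Land, Arming, Cruise}.
States satisfying EX EX ((airborne → ¬armed) ∨ airborne ∨ ¬armed): {Return, Hover, Ground, Land, Arming, Cruise}.

{Return, Hover, Ground, Land, Arming, Cruise}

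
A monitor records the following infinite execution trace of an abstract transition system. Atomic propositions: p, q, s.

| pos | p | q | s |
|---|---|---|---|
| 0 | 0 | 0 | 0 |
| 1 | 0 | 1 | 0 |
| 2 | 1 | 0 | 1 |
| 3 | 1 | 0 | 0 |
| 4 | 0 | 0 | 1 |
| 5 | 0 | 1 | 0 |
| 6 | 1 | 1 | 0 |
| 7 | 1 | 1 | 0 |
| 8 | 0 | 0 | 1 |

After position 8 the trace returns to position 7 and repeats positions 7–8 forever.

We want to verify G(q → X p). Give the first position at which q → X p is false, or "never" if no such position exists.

Check q → X p at each position in order: 0 ✓, 1 ✓, 2 ✓, 3 ✓, 4 ✓, 5 ✓, 6 ✓.
At position 7 the labels are {p, q} and the next position 8 has {s}, so q → X p is false there. This is the first violation.

7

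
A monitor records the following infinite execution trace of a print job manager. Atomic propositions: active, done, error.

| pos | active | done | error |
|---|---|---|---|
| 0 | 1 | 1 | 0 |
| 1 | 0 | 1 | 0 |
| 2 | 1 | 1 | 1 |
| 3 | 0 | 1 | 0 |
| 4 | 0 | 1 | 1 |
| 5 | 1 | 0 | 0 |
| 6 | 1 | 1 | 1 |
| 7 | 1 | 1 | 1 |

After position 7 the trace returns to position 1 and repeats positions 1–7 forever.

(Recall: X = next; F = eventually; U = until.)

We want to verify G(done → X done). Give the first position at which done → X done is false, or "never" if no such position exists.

Check done → X done at each position in order: 0 ✓, 1 ✓, 2 ✓, 3 ✓.
At position 4 the labels are {done, error} and the next position 5 has {active}, so done → X done is false there. This is the first violation.

4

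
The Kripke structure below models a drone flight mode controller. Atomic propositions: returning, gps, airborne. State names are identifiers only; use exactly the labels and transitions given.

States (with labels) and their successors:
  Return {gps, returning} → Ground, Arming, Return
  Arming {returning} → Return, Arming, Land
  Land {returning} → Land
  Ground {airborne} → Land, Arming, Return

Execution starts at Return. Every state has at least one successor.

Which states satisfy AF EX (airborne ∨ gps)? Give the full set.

{Return, Arming, Ground}

States satisfying EX (airborne ∨ gps): {Return, Arming, Ground}.
States satisfying AF EX (airborne ∨ gps): {Return, Arming, Ground}.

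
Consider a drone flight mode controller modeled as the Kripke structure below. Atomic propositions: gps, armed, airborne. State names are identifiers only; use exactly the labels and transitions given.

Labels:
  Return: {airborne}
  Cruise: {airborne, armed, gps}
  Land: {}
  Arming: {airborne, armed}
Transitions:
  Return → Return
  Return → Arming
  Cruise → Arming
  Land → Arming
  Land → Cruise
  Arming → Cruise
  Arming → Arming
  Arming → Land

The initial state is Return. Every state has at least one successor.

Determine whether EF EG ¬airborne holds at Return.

Does not hold

States satisfying EG ¬airborne: ∅.
States satisfying EF EG ¬airborne: ∅.
No suitable path/successor from Return witnesses the formula.
Return ∉ Sat(EF EG ¬airborne).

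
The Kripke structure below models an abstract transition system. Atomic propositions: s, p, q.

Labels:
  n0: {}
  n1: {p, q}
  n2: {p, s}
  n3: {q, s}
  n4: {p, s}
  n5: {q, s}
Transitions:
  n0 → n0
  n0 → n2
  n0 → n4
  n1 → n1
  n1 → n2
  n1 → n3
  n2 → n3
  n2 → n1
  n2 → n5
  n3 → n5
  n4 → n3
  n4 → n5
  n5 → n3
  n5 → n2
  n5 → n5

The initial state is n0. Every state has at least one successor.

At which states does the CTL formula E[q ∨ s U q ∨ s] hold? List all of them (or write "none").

States satisfying q ∨ s: {n1, n2, n3, n4, n5}.
States satisfying E[q ∨ s U q ∨ s]: {n1, n2, n3, n4, n5}.

{n1, n2, n3, n4, n5}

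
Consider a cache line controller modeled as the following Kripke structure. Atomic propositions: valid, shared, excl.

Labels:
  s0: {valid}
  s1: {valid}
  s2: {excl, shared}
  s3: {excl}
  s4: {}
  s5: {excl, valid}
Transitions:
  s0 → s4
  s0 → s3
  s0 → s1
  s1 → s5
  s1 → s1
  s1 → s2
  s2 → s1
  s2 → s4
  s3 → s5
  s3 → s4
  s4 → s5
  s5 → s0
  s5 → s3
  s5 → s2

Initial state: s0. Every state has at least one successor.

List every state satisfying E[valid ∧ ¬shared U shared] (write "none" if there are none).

States satisfying valid ∧ ¬shared: {s0, s1, s5}.
States satisfying shared: {s2}.
States satisfying E[valid ∧ ¬shared U shared]: {s0, s1, s2, s5}.

{s0, s1, s2, s5}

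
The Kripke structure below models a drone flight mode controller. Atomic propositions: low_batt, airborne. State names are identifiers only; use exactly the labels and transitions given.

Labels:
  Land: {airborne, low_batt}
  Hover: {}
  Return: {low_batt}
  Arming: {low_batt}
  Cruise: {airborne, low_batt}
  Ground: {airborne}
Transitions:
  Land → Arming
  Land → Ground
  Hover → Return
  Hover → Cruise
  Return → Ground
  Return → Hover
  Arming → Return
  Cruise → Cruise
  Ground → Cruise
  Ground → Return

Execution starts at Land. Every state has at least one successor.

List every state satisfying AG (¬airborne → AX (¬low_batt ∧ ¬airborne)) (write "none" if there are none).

{Cruise}

States satisfying ¬airborne → AX (¬low_batt ∧ ¬airborne): {Land, Cruise, Ground}.
States satisfying AG (¬airborne → AX (¬low_batt ∧ ¬airborne)): {Cruise}.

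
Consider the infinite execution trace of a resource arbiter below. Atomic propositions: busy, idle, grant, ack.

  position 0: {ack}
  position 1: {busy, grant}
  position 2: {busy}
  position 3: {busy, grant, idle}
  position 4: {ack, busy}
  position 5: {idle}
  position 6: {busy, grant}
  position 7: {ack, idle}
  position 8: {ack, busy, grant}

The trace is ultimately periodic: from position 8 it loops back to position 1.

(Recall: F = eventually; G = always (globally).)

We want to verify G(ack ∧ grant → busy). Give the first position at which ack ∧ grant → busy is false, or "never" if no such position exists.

never

ack ∧ grant → busy holds at every position 0..8, and those are all the positions the trace ever visits, so the invariant G(ack ∧ grant → busy) is never violated.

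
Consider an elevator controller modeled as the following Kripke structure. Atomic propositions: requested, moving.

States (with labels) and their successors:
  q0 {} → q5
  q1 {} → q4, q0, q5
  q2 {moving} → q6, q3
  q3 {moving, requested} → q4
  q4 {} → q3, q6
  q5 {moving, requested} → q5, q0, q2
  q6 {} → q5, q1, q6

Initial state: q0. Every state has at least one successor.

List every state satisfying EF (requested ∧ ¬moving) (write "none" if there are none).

States satisfying requested ∧ ¬moving: ∅.
States satisfying EF (requested ∧ ¬moving): ∅.

none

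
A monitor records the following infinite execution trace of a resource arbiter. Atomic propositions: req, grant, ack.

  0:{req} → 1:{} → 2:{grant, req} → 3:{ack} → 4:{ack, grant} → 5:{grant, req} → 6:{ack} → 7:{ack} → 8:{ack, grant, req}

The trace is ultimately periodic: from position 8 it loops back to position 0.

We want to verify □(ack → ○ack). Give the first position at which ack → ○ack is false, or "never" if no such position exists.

4

Check ack → ○ack at each position in order: 0 ✓, 1 ✓, 2 ✓, 3 ✓.
At position 4 the labels are {ack, grant} and the next position 5 has {grant, req}, so ack → ○ack is false there. This is the first violation.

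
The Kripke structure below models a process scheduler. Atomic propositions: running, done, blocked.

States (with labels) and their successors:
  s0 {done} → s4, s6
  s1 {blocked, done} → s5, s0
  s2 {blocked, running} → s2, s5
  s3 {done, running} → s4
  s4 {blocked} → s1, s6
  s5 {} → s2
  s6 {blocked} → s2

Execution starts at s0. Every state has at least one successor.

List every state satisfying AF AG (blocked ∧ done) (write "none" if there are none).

none

States satisfying AG (blocked ∧ done): ∅.
States satisfying AF AG (blocked ∧ done): ∅.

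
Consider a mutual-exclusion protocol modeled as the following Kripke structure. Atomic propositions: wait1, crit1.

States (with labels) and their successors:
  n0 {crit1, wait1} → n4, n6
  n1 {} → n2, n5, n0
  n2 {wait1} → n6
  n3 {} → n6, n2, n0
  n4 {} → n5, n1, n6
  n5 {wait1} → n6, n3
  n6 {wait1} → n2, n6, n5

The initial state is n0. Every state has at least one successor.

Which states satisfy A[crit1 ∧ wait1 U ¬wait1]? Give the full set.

{n1, n3, n4}

States satisfying crit1 ∧ wait1: {n0}.
States satisfying ¬wait1: {n1, n3, n4}.
States satisfying A[crit1 ∧ wait1 U ¬wait1]: {n1, n3, n4}.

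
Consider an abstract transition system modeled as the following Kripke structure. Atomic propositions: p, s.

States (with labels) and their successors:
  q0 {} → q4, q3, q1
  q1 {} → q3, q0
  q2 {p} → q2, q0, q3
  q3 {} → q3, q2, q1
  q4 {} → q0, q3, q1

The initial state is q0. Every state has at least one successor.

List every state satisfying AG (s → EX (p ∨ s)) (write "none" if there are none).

States satisfying s → EX (p ∨ s): {q0, q1, q2, q3, q4}.
States satisfying AG (s → EX (p ∨ s)): {q0, q1, q2, q3, q4}.

{q0, q1, q2, q3, q4}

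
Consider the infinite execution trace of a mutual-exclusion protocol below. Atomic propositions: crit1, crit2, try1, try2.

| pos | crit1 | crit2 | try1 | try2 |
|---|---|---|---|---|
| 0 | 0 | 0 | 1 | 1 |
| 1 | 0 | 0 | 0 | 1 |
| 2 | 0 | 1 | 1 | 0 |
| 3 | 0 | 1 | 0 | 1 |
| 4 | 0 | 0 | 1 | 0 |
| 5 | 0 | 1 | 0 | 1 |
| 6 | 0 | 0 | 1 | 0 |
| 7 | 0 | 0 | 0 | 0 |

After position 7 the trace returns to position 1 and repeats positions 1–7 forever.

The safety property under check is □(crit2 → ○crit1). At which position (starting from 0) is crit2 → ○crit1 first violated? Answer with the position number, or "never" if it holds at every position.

Check crit2 → ○crit1 at each position in order: 0 ✓, 1 ✓.
At position 2 the labels are {crit2, try1} and the next position 3 has {crit2, try2}, so crit2 → ○crit1 is false there. This is the first violation.

2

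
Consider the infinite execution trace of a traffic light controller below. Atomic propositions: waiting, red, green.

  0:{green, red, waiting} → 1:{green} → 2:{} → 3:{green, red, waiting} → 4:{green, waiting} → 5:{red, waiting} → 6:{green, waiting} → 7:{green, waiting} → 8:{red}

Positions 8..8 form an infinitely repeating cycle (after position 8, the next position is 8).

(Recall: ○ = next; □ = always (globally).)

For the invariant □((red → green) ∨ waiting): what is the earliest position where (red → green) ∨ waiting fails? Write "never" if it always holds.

Check (red → green) ∨ waiting at each position in order: 0 ✓, 1 ✓, 2 ✓, 3 ✓, 4 ✓, 5 ✓, 6 ✓, 7 ✓.
At position 8 the labels are {red}, so (red → green) ∨ waiting is false there. This is the first violation.

8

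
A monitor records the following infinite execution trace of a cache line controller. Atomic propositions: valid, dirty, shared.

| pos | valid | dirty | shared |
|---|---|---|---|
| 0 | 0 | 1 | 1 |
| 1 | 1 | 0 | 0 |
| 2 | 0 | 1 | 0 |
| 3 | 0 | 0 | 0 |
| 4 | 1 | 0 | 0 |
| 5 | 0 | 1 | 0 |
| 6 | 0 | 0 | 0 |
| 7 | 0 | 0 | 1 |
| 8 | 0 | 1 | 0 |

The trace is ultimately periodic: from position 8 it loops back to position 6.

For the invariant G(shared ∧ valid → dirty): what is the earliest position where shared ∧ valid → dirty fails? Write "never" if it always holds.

shared ∧ valid → dirty holds at every position 0..8, and those are all the positions the trace ever visits, so the invariant G(shared ∧ valid → dirty) is never violated.

never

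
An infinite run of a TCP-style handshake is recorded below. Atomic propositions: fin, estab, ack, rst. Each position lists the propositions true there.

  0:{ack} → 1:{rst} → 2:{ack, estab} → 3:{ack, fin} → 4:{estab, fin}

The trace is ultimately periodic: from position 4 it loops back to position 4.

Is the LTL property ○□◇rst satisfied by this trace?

The position after 0 is 1; □◇rst is false there.

No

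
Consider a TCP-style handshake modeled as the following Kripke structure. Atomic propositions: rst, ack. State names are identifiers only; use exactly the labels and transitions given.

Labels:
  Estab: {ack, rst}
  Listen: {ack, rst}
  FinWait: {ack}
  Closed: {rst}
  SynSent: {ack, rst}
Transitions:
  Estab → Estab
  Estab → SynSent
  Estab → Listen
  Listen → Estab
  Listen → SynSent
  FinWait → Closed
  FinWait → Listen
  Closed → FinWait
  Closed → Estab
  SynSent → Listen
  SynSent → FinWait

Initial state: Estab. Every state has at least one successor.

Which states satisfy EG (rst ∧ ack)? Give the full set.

{Estab, Listen, SynSent}

States satisfying rst ∧ ack: {Estab, Listen, SynSent}.
States satisfying EG (rst ∧ ack): {Estab, Listen, SynSent}.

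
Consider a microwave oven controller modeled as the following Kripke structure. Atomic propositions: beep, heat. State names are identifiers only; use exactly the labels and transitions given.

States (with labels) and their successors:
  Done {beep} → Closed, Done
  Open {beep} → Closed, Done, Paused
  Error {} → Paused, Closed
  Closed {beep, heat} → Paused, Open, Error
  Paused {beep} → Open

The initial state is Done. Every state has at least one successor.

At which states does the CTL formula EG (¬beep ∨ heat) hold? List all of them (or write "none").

{Error, Closed}

States satisfying ¬beep ∨ heat: {Error, Closed}.
States satisfying EG (¬beep ∨ heat): {Error, Closed}.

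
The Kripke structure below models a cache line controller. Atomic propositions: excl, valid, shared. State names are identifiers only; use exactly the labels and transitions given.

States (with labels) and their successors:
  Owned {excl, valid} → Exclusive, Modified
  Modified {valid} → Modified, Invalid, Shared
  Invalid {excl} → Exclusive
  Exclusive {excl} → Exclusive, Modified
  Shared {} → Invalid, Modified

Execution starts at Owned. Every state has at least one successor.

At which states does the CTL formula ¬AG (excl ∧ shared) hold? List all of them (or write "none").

{Owned, Modified, Invalid, Exclusive, Shared}

States satisfying excl ∧ shared: ∅.
States satisfying AG (excl ∧ shared): ∅.
States satisfying ¬AG (excl ∧ shared): {Owned, Modified, Invalid, Exclusive, Shared}.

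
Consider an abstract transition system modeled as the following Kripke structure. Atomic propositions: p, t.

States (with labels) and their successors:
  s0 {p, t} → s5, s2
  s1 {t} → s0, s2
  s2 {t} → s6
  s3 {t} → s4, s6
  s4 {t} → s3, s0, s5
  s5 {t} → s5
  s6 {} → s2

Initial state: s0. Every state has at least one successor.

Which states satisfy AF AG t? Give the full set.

States satisfying AG t: {s5}.
States satisfying AF AG t: {s5}.

{s5}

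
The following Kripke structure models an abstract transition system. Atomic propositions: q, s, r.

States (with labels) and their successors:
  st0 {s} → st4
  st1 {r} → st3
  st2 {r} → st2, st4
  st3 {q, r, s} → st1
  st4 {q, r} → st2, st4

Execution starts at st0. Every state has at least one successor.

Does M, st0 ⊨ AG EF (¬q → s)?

Satisfied

States satisfying EF (¬q → s): {st0, st1, st2, st3, st4}.
States satisfying AG EF (¬q → s): {st0, st1, st2, st3, st4}.
Every state reachable from st0 satisfies EF (¬q → s).
st0 ∈ Sat(AG EF (¬q → s)).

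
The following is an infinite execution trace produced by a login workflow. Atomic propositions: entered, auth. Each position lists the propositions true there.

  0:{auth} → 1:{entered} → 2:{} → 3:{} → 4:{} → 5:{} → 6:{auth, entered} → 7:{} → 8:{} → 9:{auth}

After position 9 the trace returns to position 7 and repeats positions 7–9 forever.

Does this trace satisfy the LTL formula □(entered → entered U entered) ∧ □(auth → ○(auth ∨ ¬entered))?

Does not hold

entered → entered U entered holds at every position 0..9, and those are all positions ever visited, so □(entered → entered U entered) holds.
Positions where entered holds: 1, 6.
Check entered U entered at each: 1→ok, 6→ok.
auth → ○(auth ∨ ¬entered) must hold at every position from 0 onward. It fails at position 0, so □(auth → ○(auth ∨ ¬entered)) is false.
Positions where auth holds: 0, 6, 9.
Check ○(auth ∨ ¬entered) at each: 0→fails, 6→ok, 9→ok.
At position 0: □(entered → entered U entered) is true; □(auth → ○(auth ∨ ¬entered)) is false; so □(entered → entered U entered) ∧ □(auth → ○(auth ∨ ¬entered)) is false.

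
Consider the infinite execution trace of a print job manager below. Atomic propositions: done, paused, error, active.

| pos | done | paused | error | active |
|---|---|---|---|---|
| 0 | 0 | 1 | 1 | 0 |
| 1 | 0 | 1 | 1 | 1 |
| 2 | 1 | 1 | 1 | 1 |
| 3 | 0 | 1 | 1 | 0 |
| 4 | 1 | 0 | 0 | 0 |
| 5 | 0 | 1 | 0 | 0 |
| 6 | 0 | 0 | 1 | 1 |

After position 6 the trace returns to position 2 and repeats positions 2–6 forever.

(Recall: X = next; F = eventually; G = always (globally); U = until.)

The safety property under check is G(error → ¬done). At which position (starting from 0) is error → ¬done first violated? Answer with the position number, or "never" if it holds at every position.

Check error → ¬done at each position in order: 0 ✓, 1 ✓.
At position 2 the labels are {active, done, error, paused}, so error → ¬done is false there. This is the first violation.

2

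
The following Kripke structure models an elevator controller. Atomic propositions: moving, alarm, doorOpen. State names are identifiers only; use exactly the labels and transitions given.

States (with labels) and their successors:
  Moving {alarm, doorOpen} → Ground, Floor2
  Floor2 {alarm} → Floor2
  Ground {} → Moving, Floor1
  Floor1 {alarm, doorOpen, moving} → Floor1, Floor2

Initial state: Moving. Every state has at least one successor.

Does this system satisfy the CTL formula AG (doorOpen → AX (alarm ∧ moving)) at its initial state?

Violated

States satisfying doorOpen → AX (alarm ∧ moving): {Floor2, Ground}.
States satisfying AG (doorOpen → AX (alarm ∧ moving)): {Floor2}.
Floor1 is reachable from Moving and violates doorOpen → AX (alarm ∧ moving), so AG fails at Moving.
Moving ∉ Sat(AG (doorOpen → AX (alarm ∧ moving))).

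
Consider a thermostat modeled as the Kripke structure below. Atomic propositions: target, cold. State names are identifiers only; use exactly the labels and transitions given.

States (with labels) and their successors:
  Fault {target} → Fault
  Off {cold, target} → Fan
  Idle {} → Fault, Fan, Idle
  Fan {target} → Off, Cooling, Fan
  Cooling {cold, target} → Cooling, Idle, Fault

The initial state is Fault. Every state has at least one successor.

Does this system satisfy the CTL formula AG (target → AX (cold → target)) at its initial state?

States satisfying target → AX (cold → target): {Fault, Off, Idle, Fan, Cooling}.
States satisfying AG (target → AX (cold → target)): {Fault, Off, Idle, Fan, Cooling}.
Every state reachable from Fault satisfies target → AX (cold → target).
Fault ∈ Sat(AG (target → AX (cold → target))).

Yes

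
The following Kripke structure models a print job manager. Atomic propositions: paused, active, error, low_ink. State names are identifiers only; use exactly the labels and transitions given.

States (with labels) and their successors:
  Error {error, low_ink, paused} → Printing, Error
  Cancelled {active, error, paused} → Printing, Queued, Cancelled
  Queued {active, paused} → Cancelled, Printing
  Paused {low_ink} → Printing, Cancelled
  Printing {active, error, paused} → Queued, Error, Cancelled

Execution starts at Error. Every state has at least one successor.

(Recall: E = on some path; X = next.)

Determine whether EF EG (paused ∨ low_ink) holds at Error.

Holds

States satisfying EG (paused ∨ low_ink): {Error, Cancelled, Queued, Paused, Printing}.
States satisfying EF EG (paused ∨ low_ink): {Error, Cancelled, Queued, Paused, Printing}.
Some path from Error reaches a state where EG (paused ∨ low_ink) holds.
Error ∈ Sat(EF EG (paused ∨ low_ink)).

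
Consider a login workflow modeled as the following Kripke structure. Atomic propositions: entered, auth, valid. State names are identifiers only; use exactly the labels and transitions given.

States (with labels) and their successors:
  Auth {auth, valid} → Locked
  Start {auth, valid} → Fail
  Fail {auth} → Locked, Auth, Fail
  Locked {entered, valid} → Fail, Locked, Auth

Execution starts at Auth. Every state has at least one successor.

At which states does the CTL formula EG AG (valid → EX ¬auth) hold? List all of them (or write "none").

{Auth, Fail, Locked}

States satisfying AG (valid → EX ¬auth): {Auth, Fail, Locked}.
States satisfying EG AG (valid → EX ¬auth): {Auth, Fail, Locked}.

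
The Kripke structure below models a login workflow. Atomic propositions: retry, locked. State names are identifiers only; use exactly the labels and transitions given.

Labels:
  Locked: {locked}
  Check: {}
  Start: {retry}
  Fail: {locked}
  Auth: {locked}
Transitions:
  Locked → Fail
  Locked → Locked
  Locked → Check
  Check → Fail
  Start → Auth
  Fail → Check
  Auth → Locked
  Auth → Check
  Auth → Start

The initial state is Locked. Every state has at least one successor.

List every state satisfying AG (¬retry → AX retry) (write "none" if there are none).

States satisfying ¬retry → AX retry: {Start}.
States satisfying AG (¬retry → AX retry): ∅.

none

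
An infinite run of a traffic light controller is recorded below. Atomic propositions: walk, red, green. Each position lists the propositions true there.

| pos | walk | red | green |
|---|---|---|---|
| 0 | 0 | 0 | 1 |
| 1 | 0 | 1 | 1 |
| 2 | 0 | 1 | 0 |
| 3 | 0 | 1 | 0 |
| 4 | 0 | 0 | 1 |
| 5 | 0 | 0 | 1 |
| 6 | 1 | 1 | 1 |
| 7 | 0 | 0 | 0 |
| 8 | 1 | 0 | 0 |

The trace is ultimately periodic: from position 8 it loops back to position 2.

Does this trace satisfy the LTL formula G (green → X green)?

green → X green must hold at every position from 0 onward. It fails at position 1, so G (green → X green) is false.
Positions where green holds: 0, 1, 4, 5, 6.
Check X green at each: 0→ok, 1→fails, 4→ok, 5→ok, 6→fails.

Does not hold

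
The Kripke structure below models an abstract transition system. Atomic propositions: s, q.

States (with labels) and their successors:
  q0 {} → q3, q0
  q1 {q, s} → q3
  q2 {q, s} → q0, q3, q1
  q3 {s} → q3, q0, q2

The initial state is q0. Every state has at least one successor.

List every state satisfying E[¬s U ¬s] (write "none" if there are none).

States satisfying ¬s: {q0}.
States satisfying E[¬s U ¬s]: {q0}.

{q0}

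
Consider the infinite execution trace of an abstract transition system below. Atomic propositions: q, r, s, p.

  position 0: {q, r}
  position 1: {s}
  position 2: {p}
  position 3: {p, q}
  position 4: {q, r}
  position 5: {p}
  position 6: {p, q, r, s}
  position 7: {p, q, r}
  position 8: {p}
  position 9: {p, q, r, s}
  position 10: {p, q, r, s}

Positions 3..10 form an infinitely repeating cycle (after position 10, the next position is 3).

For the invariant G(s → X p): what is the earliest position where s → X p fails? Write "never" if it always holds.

s → X p holds at every position 0..10, and those are all the positions the trace ever visits, so the invariant G(s → X p) is never violated.

never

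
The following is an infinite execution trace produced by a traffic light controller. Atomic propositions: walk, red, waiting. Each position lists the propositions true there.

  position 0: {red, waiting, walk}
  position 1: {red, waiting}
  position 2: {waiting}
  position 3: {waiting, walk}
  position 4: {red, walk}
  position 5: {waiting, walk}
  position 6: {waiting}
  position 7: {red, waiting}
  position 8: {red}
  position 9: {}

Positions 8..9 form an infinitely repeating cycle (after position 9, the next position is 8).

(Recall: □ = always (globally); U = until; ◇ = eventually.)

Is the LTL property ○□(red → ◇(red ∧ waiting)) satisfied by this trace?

The position after 0 is 1; □(red → ◇(red ∧ waiting)) is false there.

Violated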